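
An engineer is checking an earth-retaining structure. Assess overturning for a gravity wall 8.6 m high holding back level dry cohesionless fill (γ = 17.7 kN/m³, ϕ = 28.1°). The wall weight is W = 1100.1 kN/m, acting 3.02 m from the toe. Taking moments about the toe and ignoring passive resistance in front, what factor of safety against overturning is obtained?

4.92

K_a = tan²(45° − 28.1°/2) = 0.3596.
P_a = ½K_aγH² = 0.5×0.3596×17.7×8.6² = 235.4 kN/m, acting at H/3 = 2.867 m above the base.
Overturning moment M_o = P_a × H/3 = 235.4 × 2.867 = 674.8.
Resisting moment M_r = W × 3.02 = 1100.1 × 3.02 = 3322.
FS_overturning = M_r/M_o = 3322/674.8 = 4.924.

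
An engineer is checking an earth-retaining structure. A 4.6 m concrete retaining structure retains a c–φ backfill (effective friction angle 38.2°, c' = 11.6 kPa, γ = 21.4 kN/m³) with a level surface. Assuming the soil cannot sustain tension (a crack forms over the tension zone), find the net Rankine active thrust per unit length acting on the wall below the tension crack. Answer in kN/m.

K_a = 0.2358; √K_a = 0.4856.
Tension-crack depth z_c = 2c/(γ√K_a) = 2×11.6/(21.4×0.4856) = 2.233 m.
σ_a at base = K_a γ H − 2c√K_a = 0.2358×21.4×4.6 − 2×11.6×0.4856 = 11.95 kPa.
P_a = ½ × 11.95 × (H − z_c) = 0.5×11.95×2.367 = 14.14 kN/m.

14.1 kN/m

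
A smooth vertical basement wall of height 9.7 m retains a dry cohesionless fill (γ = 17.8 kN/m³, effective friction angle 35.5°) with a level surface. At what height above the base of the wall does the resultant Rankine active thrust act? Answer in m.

3.23 m

K_a = 0.2653.
The pressure distribution is triangular, so the resultant acts at H/3 above the base = 9.7/3 = 3.233 m.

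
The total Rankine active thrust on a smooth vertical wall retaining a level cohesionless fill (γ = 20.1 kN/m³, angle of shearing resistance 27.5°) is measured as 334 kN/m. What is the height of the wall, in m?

K_a = 0.3682. P_a = ½ K_a γ H² ⇒ H = √(2P_a/(K_a γ)).
H = √(2×334/(0.3682×20.1)) = 9.500 m.

9.50 m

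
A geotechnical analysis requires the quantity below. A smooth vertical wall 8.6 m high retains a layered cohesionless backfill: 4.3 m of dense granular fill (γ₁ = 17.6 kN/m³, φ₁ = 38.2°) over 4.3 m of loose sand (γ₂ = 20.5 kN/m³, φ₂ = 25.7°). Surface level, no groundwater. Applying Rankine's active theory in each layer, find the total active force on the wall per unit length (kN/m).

242 kN/m

K_a1 = tan²(45°−38.2°/2) = 0.2358; K_a2 = tan²(45°−25.7°/2) = 0.3950.
Layer 1: σ at base = K_a1 γ₁ h₁ = 17.84 kPa; P₁ = ½×17.84×4.3 = 38.36.
Layer 2: σ_v at top = γ₁h₁ = 75.68; σ_h top = K_a2×75.68 = 29.90; σ_h base = K_a2×(75.68+20.5×4.3) = 64.72.
P₂ = ½(29.90+64.72)×4.3 = 203.4. Total P_a = 38.36+203.4 = 241.8 kN/m.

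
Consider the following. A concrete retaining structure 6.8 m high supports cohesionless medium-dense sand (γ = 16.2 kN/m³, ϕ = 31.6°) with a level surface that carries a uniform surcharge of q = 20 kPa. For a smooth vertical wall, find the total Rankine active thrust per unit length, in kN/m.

K_a = tan²(45° − φ/2) = 0.3123.
Soil triangle: ½ K_a γ H² = 0.5×0.3123×16.2×6.8² = 117.0 kN/m.
Surcharge rectangle: K_a q H = 0.3123×20×6.8 = 42.48 kN/m.
Total = 117.0 + 42.48 = 159.5 kN/m.

159 kN/m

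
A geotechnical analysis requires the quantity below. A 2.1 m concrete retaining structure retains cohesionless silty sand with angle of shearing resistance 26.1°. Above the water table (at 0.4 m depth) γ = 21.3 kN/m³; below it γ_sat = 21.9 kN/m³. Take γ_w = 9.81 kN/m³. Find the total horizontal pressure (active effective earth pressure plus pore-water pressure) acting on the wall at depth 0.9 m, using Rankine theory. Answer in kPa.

K_a = (1 − sin φ)/(1 + sin φ) = 0.3889.
γ' = 21.9 − 9.81 = 12.09 kN/m³.
Effective vertical stress at 0.9 m: σ'_v = 21.3×0.4 + 12.09×0.500 = 14.57 kPa.
σ'_h = K_a σ'_v = 0.3889 × 14.57 = 5.665 kPa; u = γ_w × 0.500 = 4.905 kPa.
Total σ_h = 5.665 + 4.905 = 10.57 kPa.

10.6 kPa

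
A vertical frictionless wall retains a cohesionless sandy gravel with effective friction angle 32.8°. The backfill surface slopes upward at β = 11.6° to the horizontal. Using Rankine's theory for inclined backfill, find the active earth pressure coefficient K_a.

K_a = cos β · (cos β − √(cos²β − cos²φ)) / (cos β + √(cos²β − cos²φ)).
cos β = 0.9796, cos φ = 0.8406, √(cos²β − cos²φ) = 0.5030.
K_a = 0.9796 × (0.9796 − 0.5030)/(0.9796 + 0.5030) = 0.3149.

0.315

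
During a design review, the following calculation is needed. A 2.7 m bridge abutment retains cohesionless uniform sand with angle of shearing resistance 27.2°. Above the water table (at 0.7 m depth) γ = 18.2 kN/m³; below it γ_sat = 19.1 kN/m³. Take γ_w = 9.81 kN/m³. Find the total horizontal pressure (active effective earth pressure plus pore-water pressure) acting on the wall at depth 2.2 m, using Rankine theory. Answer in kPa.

24.7 kPa

K_a = (1 − sin φ)/(1 + sin φ) = 0.3726.
γ' = 19.1 − 9.81 = 9.290 kN/m³.
Effective vertical stress at 2.2 m: σ'_v = 18.2×0.7 + 9.290×1.50 = 26.68 kPa.
σ'_h = K_a σ'_v = 0.3726 × 26.68 = 9.939 kPa; u = γ_w × 1.50 = 14.72 kPa.
Total σ_h = 9.939 + 14.72 = 24.65 kPa.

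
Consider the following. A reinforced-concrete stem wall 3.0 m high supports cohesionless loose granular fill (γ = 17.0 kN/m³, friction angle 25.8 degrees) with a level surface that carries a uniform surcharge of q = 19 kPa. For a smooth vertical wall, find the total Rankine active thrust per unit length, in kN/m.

52.5 kN/m

K_a = tan²(45° − φ/2) = 0.3935.
Soil triangle: ½ K_a γ H² = 0.5×0.3935×17.0×3.0² = 30.10 kN/m.
Surcharge rectangle: K_a q H = 0.3935×19×3.0 = 22.43 kN/m.
Total = 30.10 + 22.43 = 52.53 kN/m.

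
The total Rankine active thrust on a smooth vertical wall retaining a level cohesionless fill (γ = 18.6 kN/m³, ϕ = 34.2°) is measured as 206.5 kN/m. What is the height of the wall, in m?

K_a = 0.2803. P_a = ½ K_a γ H² ⇒ H = √(2P_a/(K_a γ)).
H = √(2×206.5/(0.2803×18.6)) = 8.900 m.

8.90 m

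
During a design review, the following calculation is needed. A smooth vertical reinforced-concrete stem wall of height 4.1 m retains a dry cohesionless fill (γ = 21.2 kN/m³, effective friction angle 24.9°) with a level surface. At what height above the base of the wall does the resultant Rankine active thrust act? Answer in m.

K_a = 0.4074.
The pressure distribution is triangular, so the resultant acts at H/3 above the base = 4.1/3 = 1.367 m.

1.37 m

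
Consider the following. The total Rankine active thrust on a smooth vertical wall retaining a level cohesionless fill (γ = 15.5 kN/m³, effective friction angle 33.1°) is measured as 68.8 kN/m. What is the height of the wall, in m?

K_a = 0.2936. P_a = ½ K_a γ H² ⇒ H = √(2P_a/(K_a γ)).
H = √(2×68.8/(0.2936×15.5)) = 5.499 m.

5.50 m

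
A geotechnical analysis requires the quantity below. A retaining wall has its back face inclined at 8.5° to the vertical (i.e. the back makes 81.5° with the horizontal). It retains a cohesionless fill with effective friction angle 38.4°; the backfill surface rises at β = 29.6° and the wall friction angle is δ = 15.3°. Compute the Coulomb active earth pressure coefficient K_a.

K_a = sin²(α+φ) / [sin²α · sin(α−δ) · (1 + √{sin(φ+δ)sin(φ−β) / (sin(α−δ)sin(α+β))})²].
With α = 81.5°, φ = 38.4°, δ = 15.3°, β = 29.6°: K_a = 0.4409.

0.441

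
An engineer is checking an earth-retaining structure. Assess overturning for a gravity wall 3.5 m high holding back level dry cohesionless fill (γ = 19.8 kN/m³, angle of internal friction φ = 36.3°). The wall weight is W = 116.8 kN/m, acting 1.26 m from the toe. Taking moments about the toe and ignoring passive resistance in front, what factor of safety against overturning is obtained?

4.06

K_a = tan²(45° − 36.3°/2) = 0.2563.
P_a = ½K_aγH² = 0.5×0.2563×19.8×3.5² = 31.08 kN/m, acting at H/3 = 1.167 m above the base.
Overturning moment M_o = P_a × H/3 = 31.08 × 1.167 = 36.26.
Resisting moment M_r = W × 1.26 = 116.8 × 1.26 = 147.2.
FS_overturning = M_r/M_o = 147.2/36.26 = 4.059.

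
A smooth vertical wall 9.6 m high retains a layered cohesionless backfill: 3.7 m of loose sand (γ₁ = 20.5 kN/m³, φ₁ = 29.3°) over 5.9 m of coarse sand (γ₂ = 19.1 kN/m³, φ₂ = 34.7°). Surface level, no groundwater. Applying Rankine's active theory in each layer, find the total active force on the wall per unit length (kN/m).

K_a1 = tan²(45°−29.3°/2) = 0.3428; K_a2 = tan²(45°−34.7°/2) = 0.2745.
Layer 1: σ at base = K_a1 γ₁ h₁ = 26.00 kPa; P₁ = ½×26.00×3.7 = 48.11.
Layer 2: σ_v at top = γ₁h₁ = 75.85; σ_h top = K_a2×75.85 = 20.82; σ_h base = K_a2×(75.85+19.1×5.9) = 51.75.
P₂ = ½(20.82+51.75)×5.9 = 214.1. Total P_a = 48.11+214.1 = 262.2 kN/m.

262 kN/m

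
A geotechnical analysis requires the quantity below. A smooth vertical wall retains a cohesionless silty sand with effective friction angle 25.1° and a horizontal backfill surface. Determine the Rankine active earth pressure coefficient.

0.404

K_a = (1 − sin φ)/(1 + sin φ) = (1 − sin 25.1°)/(1 + sin 25.1°) = 0.4043.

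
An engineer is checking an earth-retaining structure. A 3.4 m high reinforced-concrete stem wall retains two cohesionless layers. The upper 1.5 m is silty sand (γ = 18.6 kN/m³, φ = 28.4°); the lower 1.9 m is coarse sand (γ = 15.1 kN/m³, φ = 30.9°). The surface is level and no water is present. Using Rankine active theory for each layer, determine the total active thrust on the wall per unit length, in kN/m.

33.2 kN/m

K_a1 = tan²(45°−28.4°/2) = 0.3554; K_a2 = tan²(45°−30.9°/2) = 0.3214.
Layer 1: σ at base = K_a1 γ₁ h₁ = 9.915 kPa; P₁ = ½×9.915×1.5 = 7.436.
Layer 2: σ_v at top = γ₁h₁ = 27.90; σ_h top = K_a2×27.90 = 8.967; σ_h base = K_a2×(27.90+15.1×1.9) = 18.19.
P₂ = ½(8.967+18.19)×1.9 = 25.80. Total P_a = 7.436+25.80 = 33.23 kN/m.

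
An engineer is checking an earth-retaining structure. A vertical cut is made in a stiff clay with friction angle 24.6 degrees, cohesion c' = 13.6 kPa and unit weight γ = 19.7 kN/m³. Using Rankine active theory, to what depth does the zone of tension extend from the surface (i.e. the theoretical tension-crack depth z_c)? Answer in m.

2.15 m

K_a = tan²(45° − 24.6°/2) = 0.4121; √K_a = 0.6420.
The active pressure is zero where K_a γ z = 2c√K_a, so z_c = 2c/(γ√K_a) = 2×13.6/(19.7×0.6420) = 2.151 m.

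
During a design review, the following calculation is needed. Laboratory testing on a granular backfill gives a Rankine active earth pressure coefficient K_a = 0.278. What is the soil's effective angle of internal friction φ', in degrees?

K_a = tan²(45° − φ/2) ⇒ 45° − φ/2 = arctan(√0.278) = 27.80°.
φ = 2(45° − 27.80°) = 34.40°.

34.4°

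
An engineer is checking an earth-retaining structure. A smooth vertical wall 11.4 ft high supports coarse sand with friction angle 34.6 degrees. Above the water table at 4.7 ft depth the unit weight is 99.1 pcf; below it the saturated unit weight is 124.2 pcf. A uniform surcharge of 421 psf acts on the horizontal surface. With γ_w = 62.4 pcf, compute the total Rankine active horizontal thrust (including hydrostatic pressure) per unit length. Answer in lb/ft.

4270 lb/ft

K_a = tan²(45° − φ/2) = 0.2756.
γ' = 124.2 − 62.4 = 61.80 pcf. h₂ = H − d_w = 6.7 ft.
σ'_h: at surface K_a·q = 116.0; at WT K_a(q+γd_w) = 244.4; at base K_a(q+γd_w+γ'h₂) = 358.6 psf.
P₁ = ½(116.0+244.4)×4.7 = 847.1; P₂ = ½(244.4+358.6)×6.7 = 2020; P_w = ½γ_w h₂² = 1401.
Total = 847.1+2020+1401 = 4268 lb/ft.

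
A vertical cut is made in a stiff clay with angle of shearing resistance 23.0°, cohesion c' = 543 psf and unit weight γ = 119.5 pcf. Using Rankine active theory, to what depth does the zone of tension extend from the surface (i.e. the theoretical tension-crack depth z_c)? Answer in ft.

K_a = tan²(45° − 23.0°/2) = 0.4381; √K_a = 0.6619.
The active pressure is zero where K_a γ z = 2c√K_a, so z_c = 2c/(γ√K_a) = 2×543/(119.5×0.6619) = 13.73 ft.

13.7 ft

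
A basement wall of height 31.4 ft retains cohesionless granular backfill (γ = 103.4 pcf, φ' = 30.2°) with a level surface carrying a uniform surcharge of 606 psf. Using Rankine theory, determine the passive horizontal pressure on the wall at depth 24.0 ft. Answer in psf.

9340 psf

K_p = (1 + sin φ)/(1 − sin φ) = 3.024.
σ_v = γz + q = 103.4 × 24.0 + 606 = 3088 psf.
σ_h = K_p σ_v = 3.024 × 3088 = 9338 psf.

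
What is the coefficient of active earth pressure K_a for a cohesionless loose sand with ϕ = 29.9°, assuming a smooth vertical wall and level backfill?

K_a = tan²(45° − φ/2) = tan²(30.05°) = 0.3347.

0.335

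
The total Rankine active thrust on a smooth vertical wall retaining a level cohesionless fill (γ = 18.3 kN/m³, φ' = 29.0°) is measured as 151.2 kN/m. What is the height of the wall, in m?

K_a = 0.3470. P_a = ½ K_a γ H² ⇒ H = √(2P_a/(K_a γ)).
H = √(2×151.2/(0.3470×18.3)) = 6.901 m.

6.90 m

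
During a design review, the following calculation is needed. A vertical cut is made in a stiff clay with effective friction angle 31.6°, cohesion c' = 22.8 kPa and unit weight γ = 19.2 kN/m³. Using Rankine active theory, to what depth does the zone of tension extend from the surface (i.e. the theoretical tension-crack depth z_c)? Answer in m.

4.25 m

K_a = tan²(45° − 31.6°/2) = 0.3123; √K_a = 0.5589.
The active pressure is zero where K_a γ z = 2c√K_a, so z_c = 2c/(γ√K_a) = 2×22.8/(19.2×0.5589) = 4.250 m.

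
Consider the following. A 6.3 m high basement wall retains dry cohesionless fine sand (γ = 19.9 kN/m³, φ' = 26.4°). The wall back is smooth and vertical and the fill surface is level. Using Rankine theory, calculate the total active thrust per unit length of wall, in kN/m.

K_a = tan²(45° − φ/2) = 0.3844.
P_a = ½ K_a γ H² = 0.5 × 0.3844 × 19.9 × 6.3² = 151.8 kN/m.

152 kN/m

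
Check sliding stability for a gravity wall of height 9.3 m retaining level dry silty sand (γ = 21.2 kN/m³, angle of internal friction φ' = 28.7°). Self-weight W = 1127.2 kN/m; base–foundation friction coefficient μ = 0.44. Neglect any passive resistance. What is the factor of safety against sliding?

K_a = tan²(45° − 28.7°/2) = 0.3511.
P_a = ½K_aγH² = 0.5×0.3511×21.2×9.3² = 321.9 kN/m, acting at H/3 = 3.100 m above the base.
FS_sliding = μW / P_a = 0.44×1127.2 / 321.9 = 1.541.

1.54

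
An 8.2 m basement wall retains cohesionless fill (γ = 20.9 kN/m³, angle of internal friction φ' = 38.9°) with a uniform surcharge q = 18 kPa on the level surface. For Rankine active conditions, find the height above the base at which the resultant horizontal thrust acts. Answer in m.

2.97 m

K_a = 0.2285.
Triangular part P₁ = ½K_aγH² = 160.6 at H/3 = 2.733 m; rectangular part P₂ = K_a q H = 33.73 at H/2 = 4.100 m.
ȳ = (P₁·2.733 + P₂·4.100)/(P₁+P₂) = 2.971 m.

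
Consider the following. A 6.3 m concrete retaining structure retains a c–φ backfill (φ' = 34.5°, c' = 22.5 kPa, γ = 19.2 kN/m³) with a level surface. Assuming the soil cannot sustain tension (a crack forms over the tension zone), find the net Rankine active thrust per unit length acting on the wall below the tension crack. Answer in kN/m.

9.05 kN/m

K_a = 0.2768; √K_a = 0.5261.
Tension-crack depth z_c = 2c/(γ√K_a) = 2×22.5/(19.2×0.5261) = 4.455 m.
σ_a at base = K_a γ H − 2c√K_a = 0.2768×19.2×6.3 − 2×22.5×0.5261 = 9.807 kPa.
P_a = ½ × 9.807 × (H − z_c) = 0.5×9.807×1.845 = 9.048 kN/m.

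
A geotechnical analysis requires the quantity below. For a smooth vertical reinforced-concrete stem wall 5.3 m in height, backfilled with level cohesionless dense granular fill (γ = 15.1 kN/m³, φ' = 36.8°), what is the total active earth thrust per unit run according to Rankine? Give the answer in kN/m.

53.2 kN/m

K_a = tan²(45° − φ/2) = 0.2508.
P_a = ½ K_a γ H² = 0.5 × 0.2508 × 15.1 × 5.3² = 53.18 kN/m.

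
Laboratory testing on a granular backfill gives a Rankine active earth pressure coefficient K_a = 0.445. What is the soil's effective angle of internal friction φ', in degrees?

22.6°

K_a = tan²(45° − φ/2) ⇒ 45° − φ/2 = arctan(√0.445) = 33.71°.
φ = 2(45° − 33.71°) = 22.59°.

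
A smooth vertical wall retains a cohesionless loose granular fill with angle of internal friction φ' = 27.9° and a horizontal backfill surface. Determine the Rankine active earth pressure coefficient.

K_a = tan²(45° − φ/2) = tan²(31.05°) = 0.3625.

0.362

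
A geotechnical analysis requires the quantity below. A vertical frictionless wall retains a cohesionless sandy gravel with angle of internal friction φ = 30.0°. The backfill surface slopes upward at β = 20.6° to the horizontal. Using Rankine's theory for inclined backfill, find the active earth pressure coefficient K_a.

0.421

K_a = cos β · (cos β − √(cos²β − cos²φ)) / (cos β + √(cos²β − cos²φ)).
cos β = 0.9361, cos φ = 0.8660, √(cos²β − cos²φ) = 0.3553.
K_a = 0.9361 × (0.9361 − 0.3553)/(0.9361 + 0.3553) = 0.4210.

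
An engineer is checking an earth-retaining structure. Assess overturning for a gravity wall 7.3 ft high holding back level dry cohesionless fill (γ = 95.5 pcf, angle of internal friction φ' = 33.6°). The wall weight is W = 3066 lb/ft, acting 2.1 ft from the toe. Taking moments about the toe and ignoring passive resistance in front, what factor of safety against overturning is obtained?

K_a = tan²(45° − 33.6°/2) = 0.2875.
P_a = ½K_aγH² = 0.5×0.2875×95.5×7.3² = 731.6 lb/ft, acting at H/3 = 2.433 ft above the base.
Overturning moment M_o = P_a × H/3 = 731.6 × 2.433 = 1780.
Resisting moment M_r = W × 2.1 = 3066 × 2.1 = 6439.
FS_overturning = M_r/M_o = 6439/1780 = 3.617.

3.62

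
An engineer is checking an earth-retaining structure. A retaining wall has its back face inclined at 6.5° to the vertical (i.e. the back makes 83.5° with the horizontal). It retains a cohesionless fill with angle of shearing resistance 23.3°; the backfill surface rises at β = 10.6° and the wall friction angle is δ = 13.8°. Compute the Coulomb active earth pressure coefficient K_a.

K_a = sin²(α+φ) / [sin²α · sin(α−δ) · (1 + √{sin(φ+δ)sin(φ−β) / (sin(α−δ)sin(α+β))})²].
With α = 83.5°, φ = 23.3°, δ = 13.8°, β = 10.6°: K_a = 0.5224.

0.522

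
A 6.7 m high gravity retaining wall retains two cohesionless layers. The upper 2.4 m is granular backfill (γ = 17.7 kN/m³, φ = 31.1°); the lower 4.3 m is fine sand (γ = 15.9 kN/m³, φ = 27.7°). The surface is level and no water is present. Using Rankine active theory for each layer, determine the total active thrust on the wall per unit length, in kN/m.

K_a1 = tan²(45°−31.1°/2) = 0.3188; K_a2 = tan²(45°−27.7°/2) = 0.3653.
Layer 1: σ at base = K_a1 γ₁ h₁ = 13.54 kPa; P₁ = ½×13.54×2.4 = 16.25.
Layer 2: σ_v at top = γ₁h₁ = 42.48; σ_h top = K_a2×42.48 = 15.52; σ_h base = K_a2×(42.48+15.9×4.3) = 40.50.
P₂ = ½(15.52+40.50)×4.3 = 120.4. Total P_a = 16.25+120.4 = 136.7 kN/m.

137 kN/m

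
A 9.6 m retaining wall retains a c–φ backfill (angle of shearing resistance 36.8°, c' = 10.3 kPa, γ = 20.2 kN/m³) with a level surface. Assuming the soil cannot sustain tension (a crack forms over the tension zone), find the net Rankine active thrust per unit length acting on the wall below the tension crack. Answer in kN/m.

K_a = 0.2508; √K_a = 0.5008.
Tension-crack depth z_c = 2c/(γ√K_a) = 2×10.3/(20.2×0.5008) = 2.036 m.
σ_a at base = K_a γ H − 2c√K_a = 0.2508×20.2×9.6 − 2×10.3×0.5008 = 38.31 kPa.
P_a = ½ × 38.31 × (H − z_c) = 0.5×38.31×7.564 = 144.9 kN/m.

145 kN/m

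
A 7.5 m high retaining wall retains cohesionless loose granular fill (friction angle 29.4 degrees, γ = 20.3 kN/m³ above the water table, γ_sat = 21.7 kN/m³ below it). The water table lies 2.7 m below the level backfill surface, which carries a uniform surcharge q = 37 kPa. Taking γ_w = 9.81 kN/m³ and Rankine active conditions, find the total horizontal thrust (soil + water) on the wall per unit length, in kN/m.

370 kN/m

K_a = tan²(45° − φ/2) = 0.3415.
γ' = 21.7 − 9.81 = 11.89 kN/m³. h₂ = H − d_w = 4.8 m.
σ'_h: at surface K_a·q = 12.63; at WT K_a(q+γd_w) = 31.35; at base K_a(q+γd_w+γ'h₂) = 50.84 kPa.
P₁ = ½(12.63+31.35)×2.7 = 59.38; P₂ = ½(31.35+50.84)×4.8 = 197.3; P_w = ½γ_w h₂² = 113.0.
Total = 59.38+197.3+113.0 = 369.6 kN/m.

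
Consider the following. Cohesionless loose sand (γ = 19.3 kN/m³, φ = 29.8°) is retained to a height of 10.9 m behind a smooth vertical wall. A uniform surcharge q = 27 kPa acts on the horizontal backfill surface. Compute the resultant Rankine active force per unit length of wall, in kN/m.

484 kN/m

K_a = tan²(45° − φ/2) = 0.3360.
Soil triangle: ½ K_a γ H² = 0.5×0.3360×19.3×10.9² = 385.3 kN/m.
Surcharge rectangle: K_a q H = 0.3360×27×10.9 = 98.89 kN/m.
Total = 385.3 + 98.89 = 484.2 kN/m.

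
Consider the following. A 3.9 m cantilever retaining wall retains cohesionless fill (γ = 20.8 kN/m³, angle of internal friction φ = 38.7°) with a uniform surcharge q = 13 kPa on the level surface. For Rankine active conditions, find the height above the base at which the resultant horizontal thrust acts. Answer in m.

K_a = 0.2306.
Triangular part P₁ = ½K_aγH² = 36.47 at H/3 = 1.300 m; rectangular part P₂ = K_a q H = 11.69 at H/2 = 1.950 m.
ȳ = (P₁·1.300 + P₂·1.950)/(P₁+P₂) = 1.458 m.

1.46 m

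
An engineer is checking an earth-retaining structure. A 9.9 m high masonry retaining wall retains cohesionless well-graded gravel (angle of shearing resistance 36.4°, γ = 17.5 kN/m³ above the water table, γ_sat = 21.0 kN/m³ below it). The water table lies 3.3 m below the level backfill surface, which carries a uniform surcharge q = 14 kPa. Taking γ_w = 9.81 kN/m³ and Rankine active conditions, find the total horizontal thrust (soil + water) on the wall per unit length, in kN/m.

K_a = tan²(45° − φ/2) = 0.2552.
γ' = 21.0 − 9.81 = 11.19 kN/m³. h₂ = H − d_w = 6.6 m.
σ'_h: at surface K_a·q = 3.572; at WT K_a(q+γd_w) = 18.31; at base K_a(q+γd_w+γ'h₂) = 37.15 kPa.
P₁ = ½(3.572+18.31)×3.3 = 36.10; P₂ = ½(18.31+37.15)×6.6 = 183.0; P_w = ½γ_w h₂² = 213.7.
Total = 36.10+183.0+213.7 = 432.8 kN/m.

433 kN/m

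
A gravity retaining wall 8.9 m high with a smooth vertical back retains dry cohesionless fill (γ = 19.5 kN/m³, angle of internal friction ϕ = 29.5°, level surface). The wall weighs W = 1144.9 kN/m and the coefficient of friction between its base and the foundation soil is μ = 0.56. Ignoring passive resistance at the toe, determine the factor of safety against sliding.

K_a = tan²(45° − 29.5°/2) = 0.3401.
P_a = ½K_aγH² = 0.5×0.3401×19.5×8.9² = 262.7 kN/m, acting at H/3 = 2.967 m above the base.
FS_sliding = μW / P_a = 0.56×1144.9 / 262.7 = 2.441.

2.44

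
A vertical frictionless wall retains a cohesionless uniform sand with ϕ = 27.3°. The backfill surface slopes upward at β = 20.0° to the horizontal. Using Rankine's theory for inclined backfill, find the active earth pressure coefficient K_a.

0.479

K_a = cos β · (cos β − √(cos²β − cos²φ)) / (cos β + √(cos²β − cos²φ)).
cos β = 0.9397, cos φ = 0.8886, √(cos²β − cos²φ) = 0.3056.
K_a = 0.9397 × (0.9397 − 0.3056)/(0.9397 + 0.3056) = 0.4785.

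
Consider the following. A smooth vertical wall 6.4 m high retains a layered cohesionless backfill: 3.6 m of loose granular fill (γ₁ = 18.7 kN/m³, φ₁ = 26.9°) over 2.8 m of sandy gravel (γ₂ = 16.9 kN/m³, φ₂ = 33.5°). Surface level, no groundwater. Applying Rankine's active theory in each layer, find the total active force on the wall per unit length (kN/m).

119 kN/m

K_a1 = tan²(45°−26.9°/2) = 0.3770; K_a2 = tan²(45°−33.5°/2) = 0.2887.
Layer 1: σ at base = K_a1 γ₁ h₁ = 25.38 kPa; P₁ = ½×25.38×3.6 = 45.68.
Layer 2: σ_v at top = γ₁h₁ = 67.32; σ_h top = K_a2×67.32 = 19.44; σ_h base = K_a2×(67.32+16.9×2.8) = 33.10.
P₂ = ½(19.44+33.10)×2.8 = 73.55. Total P_a = 45.68+73.55 = 119.2 kN/m.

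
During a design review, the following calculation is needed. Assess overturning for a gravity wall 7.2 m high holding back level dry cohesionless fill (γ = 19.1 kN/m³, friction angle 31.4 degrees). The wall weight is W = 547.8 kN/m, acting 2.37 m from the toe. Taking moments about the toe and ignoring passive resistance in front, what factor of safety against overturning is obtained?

K_a = tan²(45° − 31.4°/2) = 0.3149.
P_a = ½K_aγH² = 0.5×0.3149×19.1×7.2² = 155.9 kN/m, acting at H/3 = 2.400 m above the base.
Overturning moment M_o = P_a × H/3 = 155.9 × 2.400 = 374.2.
Resisting moment M_r = W × 2.37 = 547.8 × 2.37 = 1298.
FS_overturning = M_r/M_o = 1298/374.2 = 3.470.

3.47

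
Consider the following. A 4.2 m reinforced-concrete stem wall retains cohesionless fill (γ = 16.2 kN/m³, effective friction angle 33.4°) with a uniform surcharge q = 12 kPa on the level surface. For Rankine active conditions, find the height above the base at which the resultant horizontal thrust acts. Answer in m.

K_a = 0.2899.
Triangular part P₁ = ½K_aγH² = 41.43 at H/3 = 1.400 m; rectangular part P₂ = K_a q H = 14.61 at H/2 = 2.100 m.
ȳ = (P₁·1.400 + P₂·2.100)/(P₁+P₂) = 1.583 m.

1.58 m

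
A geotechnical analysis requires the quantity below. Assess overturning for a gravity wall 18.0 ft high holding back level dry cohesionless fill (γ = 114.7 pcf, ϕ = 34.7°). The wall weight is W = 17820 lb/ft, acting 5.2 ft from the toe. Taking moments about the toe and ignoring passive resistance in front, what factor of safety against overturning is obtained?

K_a = tan²(45° − 34.7°/2) = 0.2745.
P_a = ½K_aγH² = 0.5×0.2745×114.7×18.0² = 5100 lb/ft, acting at H/3 = 6.000 ft above the base.
Overturning moment M_o = P_a × H/3 = 5100 × 6.000 = 30600.
Resisting moment M_r = W × 5.2 = 17820 × 5.2 = 92660.
FS_overturning = M_r/M_o = 92660/30600 = 3.028.

3.03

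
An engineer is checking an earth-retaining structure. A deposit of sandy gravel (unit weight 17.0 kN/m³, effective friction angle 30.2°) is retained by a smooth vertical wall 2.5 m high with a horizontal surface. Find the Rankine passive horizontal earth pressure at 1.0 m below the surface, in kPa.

51.4 kPa

K_p = (1 + sin φ)/(1 − sin φ) = 3.024.
σ_h = K_p γ z = 3.024 × 17.0 × 1.0 = 51.41 kPa.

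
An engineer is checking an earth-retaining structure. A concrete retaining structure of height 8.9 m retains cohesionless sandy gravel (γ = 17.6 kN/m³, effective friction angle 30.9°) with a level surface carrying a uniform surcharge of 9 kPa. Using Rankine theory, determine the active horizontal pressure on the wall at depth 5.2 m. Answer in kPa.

32.3 kPa

K_a = (1 − sin φ)/(1 + sin φ) = 0.3214.
σ_v = γz + q = 17.6 × 5.2 + 9 = 100.5 kPa.
σ_h = K_a σ_v = 0.3214 × 100.5 = 32.31 kPa.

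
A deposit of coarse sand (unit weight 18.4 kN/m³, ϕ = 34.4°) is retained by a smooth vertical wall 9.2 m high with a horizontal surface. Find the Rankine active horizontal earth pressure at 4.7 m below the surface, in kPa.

24.0 kPa

K_a = (1 − sin φ)/(1 + sin φ) = 0.2780.
σ_h = K_a γ z = 0.2780 × 18.4 × 4.7 = 24.04 kPa.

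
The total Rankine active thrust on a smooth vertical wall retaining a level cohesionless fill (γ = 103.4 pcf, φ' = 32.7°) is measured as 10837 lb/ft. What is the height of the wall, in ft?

K_a = 0.2985. P_a = ½ K_a γ H² ⇒ H = √(2P_a/(K_a γ)).
H = √(2×10837/(0.2985×103.4)) = 26.50 ft.

26.5 ft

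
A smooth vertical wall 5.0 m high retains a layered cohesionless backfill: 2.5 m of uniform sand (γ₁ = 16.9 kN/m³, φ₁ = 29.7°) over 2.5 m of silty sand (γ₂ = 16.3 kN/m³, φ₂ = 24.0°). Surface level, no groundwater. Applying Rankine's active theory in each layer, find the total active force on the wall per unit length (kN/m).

83.8 kN/m

K_a1 = tan²(45°−29.7°/2) = 0.3374; K_a2 = tan²(45°−24.0°/2) = 0.4217.
Layer 1: σ at base = K_a1 γ₁ h₁ = 14.25 kPa; P₁ = ½×14.25×2.5 = 17.82.
Layer 2: σ_v at top = γ₁h₁ = 42.25; σ_h top = K_a2×42.25 = 17.82; σ_h base = K_a2×(42.25+16.3×2.5) = 35.00.
P₂ = ½(17.82+35.00)×2.5 = 66.03. Total P_a = 17.82+66.03 = 83.85 kN/m.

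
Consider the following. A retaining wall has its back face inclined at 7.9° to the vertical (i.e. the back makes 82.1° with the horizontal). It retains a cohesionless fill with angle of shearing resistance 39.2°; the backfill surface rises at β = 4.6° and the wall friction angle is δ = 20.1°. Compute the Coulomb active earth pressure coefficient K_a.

0.277

K_a = sin²(α+φ) / [sin²α · sin(α−δ) · (1 + √{sin(φ+δ)sin(φ−β) / (sin(α−δ)sin(α+β))})²].
With α = 82.1°, φ = 39.2°, δ = 20.1°, β = 4.6°: K_a = 0.2770.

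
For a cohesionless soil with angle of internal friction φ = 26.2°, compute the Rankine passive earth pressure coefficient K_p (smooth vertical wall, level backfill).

2.58

K_p = (1 + sin φ)/(1 − sin φ) = tan²(45° + 26.2°/2) = 2.581.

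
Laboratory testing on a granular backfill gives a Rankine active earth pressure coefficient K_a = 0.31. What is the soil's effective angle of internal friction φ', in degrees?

K_a = tan²(45° − φ/2) ⇒ 45° − φ/2 = arctan(√0.31) = 29.11°.
φ = 2(45° − 29.11°) = 31.78°.

31.8°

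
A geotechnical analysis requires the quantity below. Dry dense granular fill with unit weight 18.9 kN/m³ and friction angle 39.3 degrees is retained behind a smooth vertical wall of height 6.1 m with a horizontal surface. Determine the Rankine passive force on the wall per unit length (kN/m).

1570 kN/m

K_p = tan²(45° + φ/2) = 4.455.
P_p = ½ K_p γ H² = 0.5 × 4.455 × 18.9 × 6.1² = 1567 kN/m.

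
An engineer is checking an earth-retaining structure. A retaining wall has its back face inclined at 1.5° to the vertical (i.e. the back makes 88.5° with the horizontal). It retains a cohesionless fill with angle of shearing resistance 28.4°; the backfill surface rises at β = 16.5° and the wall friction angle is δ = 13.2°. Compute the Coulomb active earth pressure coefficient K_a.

0.430

K_a = sin²(α+φ) / [sin²α · sin(α−δ) · (1 + √{sin(φ+δ)sin(φ−β) / (sin(α−δ)sin(α+β))})²].
With α = 88.5°, φ = 28.4°, δ = 13.2°, β = 16.5°: K_a = 0.4303.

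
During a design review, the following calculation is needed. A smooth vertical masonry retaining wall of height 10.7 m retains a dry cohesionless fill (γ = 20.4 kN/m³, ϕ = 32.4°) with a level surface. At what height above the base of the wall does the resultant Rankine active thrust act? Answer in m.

K_a = 0.3022.
The pressure distribution is triangular, so the resultant acts at H/3 above the base = 10.7/3 = 3.567 m.

3.57 m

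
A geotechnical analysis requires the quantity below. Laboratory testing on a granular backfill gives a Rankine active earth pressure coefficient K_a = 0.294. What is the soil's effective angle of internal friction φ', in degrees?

K_a = tan²(45° − φ/2) ⇒ 45° − φ/2 = arctan(√0.294) = 28.47°.
φ = 2(45° − 28.47°) = 33.07°.

33.1°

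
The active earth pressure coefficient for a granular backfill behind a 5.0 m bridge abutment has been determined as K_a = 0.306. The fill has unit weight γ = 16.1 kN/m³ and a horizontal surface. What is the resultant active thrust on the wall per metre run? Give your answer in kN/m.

61.6 kN/m

P = ½ K_a γ H² = 0.5 × 0.306 × 16.1 × 5.0² = 61.58 kN/m.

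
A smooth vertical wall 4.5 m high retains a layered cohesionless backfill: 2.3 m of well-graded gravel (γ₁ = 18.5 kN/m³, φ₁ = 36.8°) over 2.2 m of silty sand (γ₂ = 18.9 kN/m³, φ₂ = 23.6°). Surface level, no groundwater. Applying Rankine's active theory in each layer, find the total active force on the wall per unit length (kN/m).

71.9 kN/m

K_a1 = tan²(45°−36.8°/2) = 0.2508; K_a2 = tan²(45°−23.6°/2) = 0.4282.
Layer 1: σ at base = K_a1 γ₁ h₁ = 10.67 kPa; P₁ = ½×10.67×2.3 = 12.27.
Layer 2: σ_v at top = γ₁h₁ = 42.55; σ_h top = K_a2×42.55 = 18.22; σ_h base = K_a2×(42.55+18.9×2.2) = 36.03.
P₂ = ½(18.22+36.03)×2.2 = 59.67. Total P_a = 12.27+59.67 = 71.94 kN/m.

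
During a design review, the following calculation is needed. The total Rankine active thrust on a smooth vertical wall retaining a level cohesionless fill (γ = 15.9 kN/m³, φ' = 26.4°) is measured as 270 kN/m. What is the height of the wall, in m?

K_a = 0.3844. P_a = ½ K_a γ H² ⇒ H = √(2P_a/(K_a γ)).
H = √(2×270/(0.3844×15.9)) = 9.399 m.

9.40 m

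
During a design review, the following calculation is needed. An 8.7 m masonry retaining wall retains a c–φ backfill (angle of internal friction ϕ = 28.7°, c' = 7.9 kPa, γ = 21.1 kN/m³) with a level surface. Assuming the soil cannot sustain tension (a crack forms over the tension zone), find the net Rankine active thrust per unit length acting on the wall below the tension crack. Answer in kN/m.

K_a = 0.3511; √K_a = 0.5926.
Tension-crack depth z_c = 2c/(γ√K_a) = 2×7.9/(21.1×0.5926) = 1.264 m.
σ_a at base = K_a γ H − 2c√K_a = 0.3511×21.1×8.7 − 2×7.9×0.5926 = 55.10 kPa.
P_a = ½ × 55.10 × (H − z_c) = 0.5×55.10×7.436 = 204.9 kN/m.

205 kN/m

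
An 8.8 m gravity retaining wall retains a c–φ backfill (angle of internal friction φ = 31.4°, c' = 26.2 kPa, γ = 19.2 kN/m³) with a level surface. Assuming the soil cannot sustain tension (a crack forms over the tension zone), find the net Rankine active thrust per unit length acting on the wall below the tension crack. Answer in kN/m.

K_a = 0.3149; √K_a = 0.5612.
Tension-crack depth z_c = 2c/(γ√K_a) = 2×26.2/(19.2×0.5612) = 4.863 m.
σ_a at base = K_a γ H − 2c√K_a = 0.3149×19.2×8.8 − 2×26.2×0.5612 = 23.80 kPa.
P_a = ½ × 23.80 × (H − z_c) = 0.5×23.80×3.937 = 46.85 kN/m.

46.9 kN/m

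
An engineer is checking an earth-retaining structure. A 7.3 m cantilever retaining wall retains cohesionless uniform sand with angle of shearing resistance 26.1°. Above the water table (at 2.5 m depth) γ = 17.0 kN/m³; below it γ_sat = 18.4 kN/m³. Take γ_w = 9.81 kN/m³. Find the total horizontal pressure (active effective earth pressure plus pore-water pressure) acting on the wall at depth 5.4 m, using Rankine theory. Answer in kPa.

K_a = (1 − sin φ)/(1 + sin φ) = 0.3889.
γ' = 18.4 − 9.81 = 8.590 kN/m³.
Effective vertical stress at 5.4 m: σ'_v = 17.0×2.5 + 8.590×2.90 = 67.41 kPa.
σ'_h = K_a σ'_v = 0.3889 × 67.41 = 26.22 kPa; u = γ_w × 2.90 = 28.45 kPa.
Total σ_h = 26.22 + 28.45 = 54.67 kPa.

54.7 kPa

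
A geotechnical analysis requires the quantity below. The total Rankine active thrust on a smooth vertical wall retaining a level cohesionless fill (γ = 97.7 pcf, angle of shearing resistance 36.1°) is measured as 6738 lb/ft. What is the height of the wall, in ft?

K_a = 0.2585. P_a = ½ K_a γ H² ⇒ H = √(2P_a/(K_a γ)).
H = √(2×6738/(0.2585×97.7)) = 23.10 ft.

23.1 ft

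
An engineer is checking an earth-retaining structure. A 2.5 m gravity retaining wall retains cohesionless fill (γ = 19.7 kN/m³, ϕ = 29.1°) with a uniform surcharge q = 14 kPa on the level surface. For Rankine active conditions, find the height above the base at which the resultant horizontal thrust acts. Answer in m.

K_a = 0.3456.
Triangular part P₁ = ½K_aγH² = 21.28 at H/3 = 0.8333 m; rectangular part P₂ = K_a q H = 12.10 at H/2 = 1.250 m.
ȳ = (P₁·0.8333 + P₂·1.250)/(P₁+P₂) = 0.9844 m.

0.984 m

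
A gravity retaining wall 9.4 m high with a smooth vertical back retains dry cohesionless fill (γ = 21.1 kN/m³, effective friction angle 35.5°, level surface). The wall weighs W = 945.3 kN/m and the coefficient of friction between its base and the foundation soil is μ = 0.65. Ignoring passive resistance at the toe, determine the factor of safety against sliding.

K_a = tan²(45° − 35.5°/2) = 0.2653.
P_a = ½K_aγH² = 0.5×0.2653×21.1×9.4² = 247.3 kN/m, acting at H/3 = 3.133 m above the base.
FS_sliding = μW / P_a = 0.65×945.3 / 247.3 = 2.485.

2.48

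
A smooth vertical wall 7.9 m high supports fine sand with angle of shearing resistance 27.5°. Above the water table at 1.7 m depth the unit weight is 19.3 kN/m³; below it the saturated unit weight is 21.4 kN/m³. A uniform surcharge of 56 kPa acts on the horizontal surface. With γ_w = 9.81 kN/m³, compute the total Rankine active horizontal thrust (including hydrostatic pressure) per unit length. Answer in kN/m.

K_a = tan²(45° − φ/2) = 0.3682.
γ' = 21.4 − 9.81 = 11.59 kN/m³. h₂ = H − d_w = 6.2 m.
σ'_h: at surface K_a·q = 20.62; at WT K_a(q+γd_w) = 32.70; at base K_a(q+γd_w+γ'h₂) = 59.16 kPa.
P₁ = ½(20.62+32.70)×1.7 = 45.32; P₂ = ½(32.70+59.16)×6.2 = 284.8; P_w = ½γ_w h₂² = 188.5.
Total = 45.32+284.8+188.5 = 518.7 kN/m.

519 kN/m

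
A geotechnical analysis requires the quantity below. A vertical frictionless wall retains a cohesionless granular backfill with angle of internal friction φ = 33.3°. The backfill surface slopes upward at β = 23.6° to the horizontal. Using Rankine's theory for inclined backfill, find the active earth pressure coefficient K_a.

0.383

K_a = cos β · (cos β − √(cos²β − cos²φ)) / (cos β + √(cos²β − cos²φ)).
cos β = 0.9164, cos φ = 0.8358, √(cos²β − cos²φ) = 0.3757.
K_a = 0.9164 × (0.9164 − 0.3757)/(0.9164 + 0.3757) = 0.3835.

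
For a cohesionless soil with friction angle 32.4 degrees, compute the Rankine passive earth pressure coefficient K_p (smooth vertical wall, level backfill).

K_p = (1 + sin φ)/(1 − sin φ) = tan²(45° + 32.4°/2) = 3.309.

3.31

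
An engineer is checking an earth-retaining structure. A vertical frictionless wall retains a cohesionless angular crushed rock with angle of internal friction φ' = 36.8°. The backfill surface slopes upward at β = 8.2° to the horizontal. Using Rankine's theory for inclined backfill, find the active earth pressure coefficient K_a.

0.257

K_a = cos β · (cos β − √(cos²β − cos²φ)) / (cos β + √(cos²β − cos²φ)).
cos β = 0.9898, cos φ = 0.8007, √(cos²β − cos²φ) = 0.5818.
K_a = 0.9898 × (0.9898 − 0.5818)/(0.9898 + 0.5818) = 0.2569.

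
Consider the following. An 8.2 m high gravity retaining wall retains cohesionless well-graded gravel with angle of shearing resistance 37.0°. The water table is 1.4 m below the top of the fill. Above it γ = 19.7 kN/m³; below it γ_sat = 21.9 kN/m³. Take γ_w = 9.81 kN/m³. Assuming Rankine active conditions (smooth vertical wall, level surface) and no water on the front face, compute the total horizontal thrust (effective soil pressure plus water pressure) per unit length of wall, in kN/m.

K_a = tan²(45° − φ/2) = 0.2486.
γ' = 21.9 − 9.81 = 12.09 kN/m³. Depth below WT = 6.8 m.
σ'_h at WT = K_a γ d_w = 6.856 kPa; at base = 6.856 + K_a γ' × 6.8 = 27.29 kPa.
P₁ (0–1.4 m) = ½×6.856×1.4 = 4.799. P₂ (1.4–8.2 m) = ½(6.856+27.29)×6.8 = 116.1.
P_w = ½ γ_w h₂² = 0.5×9.81×6.8² = 226.8. Total = 4.799+116.1+226.8 = 347.7 kN/m.

348 kN/m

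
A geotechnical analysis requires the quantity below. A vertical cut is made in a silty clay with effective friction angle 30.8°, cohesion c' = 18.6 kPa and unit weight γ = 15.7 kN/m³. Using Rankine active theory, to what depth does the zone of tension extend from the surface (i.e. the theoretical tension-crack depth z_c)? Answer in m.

4.17 m

K_a = tan²(45° − 30.8°/2) = 0.3227; √K_a = 0.5681.
The active pressure is zero where K_a γ z = 2c√K_a, so z_c = 2c/(γ√K_a) = 2×18.6/(15.7×0.5681) = 4.171 m.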